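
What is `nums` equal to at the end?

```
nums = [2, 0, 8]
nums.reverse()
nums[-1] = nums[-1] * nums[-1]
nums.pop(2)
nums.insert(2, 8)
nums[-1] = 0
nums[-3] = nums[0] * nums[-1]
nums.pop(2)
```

[0, 0]

reverse → [8, 0, 2]
nums[-1] = nums[-1]*nums[-1] = 2*2 = 4 → [8, 0, 4]
pop(2) removes 4 → [8, 0]
insert 8 at 2 → [8, 0, 8]
nums[-1] = 0 → [8, 0, 0]
nums[-3] = nums[0]*nums[-1] = 8*0 = 0 → [0, 0, 0]
pop(2) removes 0 → [0, 0]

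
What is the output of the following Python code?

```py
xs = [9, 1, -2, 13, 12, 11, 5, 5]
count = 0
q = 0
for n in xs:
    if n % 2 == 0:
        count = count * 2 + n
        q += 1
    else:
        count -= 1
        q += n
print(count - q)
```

n=9: not even, count = 0-1 = -1; q=9
n=1: not even, count = (-1)-1 = -2; q=10
n=-2: even, count = (-2)*2+(-2) = -6; q=11
n=13: not even, count = (-6)-1 = -7; q=24
n=12: even, count = (-7)*2+12 = -2; q=25
n=11: not even, count = (-2)-1 = -3; q=36
n=5: not even, count = (-3)-1 = -4; q=41
n=5: not even, count = (-4)-1 = -5; q=46
count-q = (-5)-46 = -51

-51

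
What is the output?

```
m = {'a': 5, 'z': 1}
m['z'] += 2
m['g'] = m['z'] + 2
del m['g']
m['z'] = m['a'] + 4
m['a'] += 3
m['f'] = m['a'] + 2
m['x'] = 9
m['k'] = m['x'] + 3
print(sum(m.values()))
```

m['z'] = 1+2 = 3 → {'a': 5, 'z': 3}
m['g'] = m['z']+2 = 5 → {'a': 5, 'z': 3, 'g': 5}
del 'g' → {'a': 5, 'z': 3}
m['z'] = m['a']+4 = 9 → {'a': 5, 'z': 9}
m['a'] = 5+3 = 8 → {'a': 8, 'z': 9}
m['f'] = m['a']+2 = 10 → {'a': 8, 'z': 9, 'f': 10}
m['x'] = 9 → {'a': 8, 'z': 9, 'f': 10, 'x': 9}
m['k'] = m['x']+3 = 12 → {'a': 8, 'z': 9, 'f': 10, 'x': 9, 'k': 12}
sum of values = 48

48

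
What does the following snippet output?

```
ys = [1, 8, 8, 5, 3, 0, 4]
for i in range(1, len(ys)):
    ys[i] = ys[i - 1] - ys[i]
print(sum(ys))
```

i=1: ys[1] = 1-8 = -7 → [1, -7, 8, 5, 3, 0, 4]
i=2: ys[2] = (-7)-8 = -15 → [1, -7, -15, 5, 3, 0, 4]
i=3: ys[3] = (-15)-5 = -20 → [1, -7, -15, -20, 3, 0, 4]
i=4: ys[4] = (-20)-3 = -23 → [1, -7, -15, -20, -23, 0, 4]
i=5: ys[5] = (-23)-0 = -23 → [1, -7, -15, -20, -23, -23, 4]
i=6: ys[6] = (-23)-4 = -27 → [1, -7, -15, -20, -23, -23, -27]
sum = -114

-114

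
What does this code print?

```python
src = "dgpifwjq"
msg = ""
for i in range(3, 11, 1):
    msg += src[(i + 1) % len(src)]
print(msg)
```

fwjqdgpi

i=3: add src[4]='f' → 'f'
i=4: add src[5]='w' → 'fw'
i=5: add src[6]='j' → 'fwj'
i=6: add src[7]='q' → 'fwjq'
i=7: add src[0]='d' → 'fwjqd'
i=8: add src[1]='g' → 'fwjqdg'
i=9: add src[2]='p' → 'fwjqdgp'
i=10: add src[3]='i' → 'fwjqdgpi'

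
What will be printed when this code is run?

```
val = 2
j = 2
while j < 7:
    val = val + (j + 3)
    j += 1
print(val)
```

37

j=2: val = 2+5 = 7
j=3: val = 7+6 = 13
j=4: val = 13+7 = 20
j=5: val = 20+8 = 28
j=6: val = 28+9 = 37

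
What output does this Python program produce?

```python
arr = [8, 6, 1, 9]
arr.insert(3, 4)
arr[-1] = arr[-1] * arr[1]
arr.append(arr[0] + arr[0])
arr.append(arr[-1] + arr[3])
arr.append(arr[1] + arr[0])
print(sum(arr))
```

123

insert 4 at 3 → [8, 6, 1, 4, 9]
arr[-1] = arr[-1]*arr[1] = 9*6 = 54 → [8, 6, 1, 4, 54]
append arr[0]+arr[0] = 8+8 = 16 → [8, 6, 1, 4, 54, 16]
append arr[-1]+arr[3] = 16+4 = 20 → [8, 6, 1, 4, 54, 16, 20]
append arr[1]+arr[0] = 6+8 = 14 → [8, 6, 1, 4, 54, 16, 20, 14]
sum = 123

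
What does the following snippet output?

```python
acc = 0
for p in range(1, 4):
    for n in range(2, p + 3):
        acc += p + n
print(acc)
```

p=1,n=2: acc = 0+3 = 3
p=1,n=3: acc = 3+4 = 7
p=2,n=2: acc = 7+4 = 11
p=2,n=3: acc = 11+5 = 16
p=2,n=4: acc = 16+6 = 22
p=3,n=2: acc = 22+5 = 27
p=3,n=3: acc = 27+6 = 33
p=3,n=4: acc = 33+7 = 40
p=3,n=5: acc = 40+8 = 48

48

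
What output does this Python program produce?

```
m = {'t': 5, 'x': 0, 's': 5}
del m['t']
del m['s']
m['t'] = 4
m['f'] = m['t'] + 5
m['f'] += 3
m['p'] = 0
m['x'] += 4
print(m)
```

del 't' → {'x': 0, 's': 5}
del 's' → {'x': 0}
m['t'] = 4 → {'x': 0, 't': 4}
m['f'] = m['t']+5 = 9 → {'x': 0, 't': 4, 'f': 9}
m['f'] = 9+3 = 12 → {'x': 0, 't': 4, 'f': 12}
m['p'] = 0 → {'x': 0, 't': 4, 'f': 12, 'p': 0}
m['x'] = 0+4 = 4 → {'x': 4, 't': 4, 'f': 12, 'p': 0}

{'x': 4, 't': 4, 'f': 12, 'p': 0}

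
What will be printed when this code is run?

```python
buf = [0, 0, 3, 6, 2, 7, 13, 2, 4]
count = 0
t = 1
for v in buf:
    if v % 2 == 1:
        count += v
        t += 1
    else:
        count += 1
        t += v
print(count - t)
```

11

v=0: not odd, count = 0+1 = 1; t=1
v=0: not odd, count = 1+1 = 2; t=1
v=3: odd, count = 2+3 = 5; t=2
v=6: not odd, count = 5+1 = 6; t=8
v=2: not odd, count = 6+1 = 7; t=10
v=7: odd, count = 7+7 = 14; t=11
v=13: odd, count = 14+13 = 27; t=12
v=2: not odd, count = 27+1 = 28; t=14
v=4: not odd, count = 28+1 = 29; t=18
count-t = 29-18 = 11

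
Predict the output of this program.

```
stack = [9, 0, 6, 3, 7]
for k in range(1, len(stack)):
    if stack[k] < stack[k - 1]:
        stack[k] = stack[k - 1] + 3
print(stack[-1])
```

k=1: 0<9, stack[1] = 9+3 = 12 → [9, 12, 6, 3, 7]
k=2: 6<12, stack[2] = 12+3 = 15 → [9, 12, 15, 3, 7]
k=3: 3<15, stack[3] = 15+3 = 18 → [9, 12, 15, 18, 7]
k=4: 7<18, stack[4] = 18+3 = 21 → [9, 12, 15, 18, 21]

21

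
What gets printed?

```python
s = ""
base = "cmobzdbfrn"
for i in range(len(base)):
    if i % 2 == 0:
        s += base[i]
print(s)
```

cozbr

i=0: add 'c' → 'c'
i=1: skip
i=2: add 'o' → 'co'
i=3: skip
i=4: add 'z' → 'coz'
i=5: skip
i=6: add 'b' → 'cozb'
i=7: skip
i=8: add 'r' → 'cozbr'
i=9: skip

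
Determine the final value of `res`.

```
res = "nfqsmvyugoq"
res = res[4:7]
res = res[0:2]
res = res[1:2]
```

slice [4:7] → 'mvy'
slice [0:2] → 'mv'
slice [1:2] → 'v'

'v'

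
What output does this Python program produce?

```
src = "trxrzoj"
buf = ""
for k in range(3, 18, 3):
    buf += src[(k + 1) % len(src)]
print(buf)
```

k=3: add src[4]='z' → 'z'
k=6: add src[0]='t' → 'zt'
k=9: add src[3]='r' → 'ztr'
k=12: add src[6]='j' → 'ztrj'
k=15: add src[2]='x' → 'ztrjx'

ztrjx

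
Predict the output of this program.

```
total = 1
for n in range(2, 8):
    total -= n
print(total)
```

n=2: total = 1-2 = -1
n=3: total = (-1)-3 = -4
n=4: total = (-4)-4 = -8
n=5: total = (-8)-5 = -13
n=6: total = (-13)-6 = -19
n=7: total = (-19)-7 = -26

-26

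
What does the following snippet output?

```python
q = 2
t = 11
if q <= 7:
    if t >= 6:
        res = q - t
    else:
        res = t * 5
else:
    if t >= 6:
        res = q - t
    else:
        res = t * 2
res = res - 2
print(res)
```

q=2, t=11
q <= 7 is True; t >= 6 is True
→ res = q - t = -9
res = (-9)-2 = -11

-11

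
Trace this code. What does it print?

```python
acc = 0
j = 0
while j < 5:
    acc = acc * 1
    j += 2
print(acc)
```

0

j=0: acc = 0*1 = 0
j=2: acc = 0*1 = 0
j=4: acc = 0*1 = 0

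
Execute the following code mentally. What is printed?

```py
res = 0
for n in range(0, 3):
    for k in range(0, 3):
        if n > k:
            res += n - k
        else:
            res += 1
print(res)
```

n=0,k=0: not 0>0, res = 0+1 = 1
n=0,k=1: not 0>1, res = 1+1 = 2
n=0,k=2: not 0>2, res = 2+1 = 3
n=1,k=0: 1>0, res = 3+1 = 4
n=1,k=1: not 1>1, res = 4+1 = 5
n=1,k=2: not 1>2, res = 5+1 = 6
n=2,k=0: 2>0, res = 6+2 = 8
n=2,k=1: 2>1, res = 8+1 = 9
n=2,k=2: not 2>2, res = 9+1 = 10

10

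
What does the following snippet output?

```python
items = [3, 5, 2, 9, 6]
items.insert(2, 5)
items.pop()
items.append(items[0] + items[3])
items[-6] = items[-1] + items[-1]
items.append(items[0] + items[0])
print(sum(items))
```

56

insert 5 at 2 → [3, 5, 5, 2, 9, 6]
pop() removes 6 → [3, 5, 5, 2, 9]
append items[0]+items[3] = 3+2 = 5 → [3, 5, 5, 2, 9, 5]
items[-6] = items[-1]+items[-1] = 5+5 = 10 → [10, 5, 5, 2, 9, 5]
append items[0]+items[0] = 10+10 = 20 → [10, 5, 5, 2, 9, 5, 20]
sum = 56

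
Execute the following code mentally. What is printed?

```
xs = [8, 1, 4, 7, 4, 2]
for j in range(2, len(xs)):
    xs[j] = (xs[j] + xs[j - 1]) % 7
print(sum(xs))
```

25

j=2: xs[2] = (4+1)%7 = 5 → [8, 1, 5, 7, 4, 2]
j=3: xs[3] = (7+5)%7 = 5 → [8, 1, 5, 5, 4, 2]
j=4: xs[4] = (4+5)%7 = 2 → [8, 1, 5, 5, 2, 2]
j=5: xs[5] = (2+2)%7 = 4 → [8, 1, 5, 5, 2, 4]
sum = 25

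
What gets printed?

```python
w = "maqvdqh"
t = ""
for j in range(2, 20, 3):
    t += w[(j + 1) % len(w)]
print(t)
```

vhqqad

j=2: add w[3]='v' → 'v'
j=5: add w[6]='h' → 'vh'
j=8: add w[2]='q' → 'vhq'
j=11: add w[5]='q' → 'vhqq'
j=14: add w[1]='a' → 'vhqqa'
j=17: add w[4]='d' → 'vhqqad'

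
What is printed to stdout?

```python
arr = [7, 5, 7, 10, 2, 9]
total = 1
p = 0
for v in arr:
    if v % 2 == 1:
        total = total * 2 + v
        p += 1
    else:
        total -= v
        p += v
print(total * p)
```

1456

v=7: odd, total = 1*2+7 = 9; p=1
v=5: odd, total = 9*2+5 = 23; p=2
v=7: odd, total = 23*2+7 = 53; p=3
v=10: not odd, total = 53-10 = 43; p=13
v=2: not odd, total = 43-2 = 41; p=15
v=9: odd, total = 41*2+9 = 91; p=16
total*p = 91*16 = 1456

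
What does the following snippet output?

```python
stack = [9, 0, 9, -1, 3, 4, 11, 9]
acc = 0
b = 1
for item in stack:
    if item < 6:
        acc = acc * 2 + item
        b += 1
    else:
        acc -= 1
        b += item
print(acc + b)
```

item=9: not <6, acc = 0-1 = -1; b=10
item=0: <6, acc = (-1)*2+0 = -2; b=11
item=9: not <6, acc = (-2)-1 = -3; b=20
item=-1: <6, acc = (-3)*2+(-1) = -7; b=21
item=3: <6, acc = (-7)*2+3 = -11; b=22
item=4: <6, acc = (-11)*2+4 = -18; b=23
item=11: not <6, acc = (-18)-1 = -19; b=34
item=9: not <6, acc = (-19)-1 = -20; b=43
acc+b = (-20)+43 = 23

23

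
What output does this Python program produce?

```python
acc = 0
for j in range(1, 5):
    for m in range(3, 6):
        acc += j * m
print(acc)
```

120

j=1,m=3: acc = 0+3 = 3
j=1,m=4: acc = 3+4 = 7
j=1,m=5: acc = 7+5 = 12
j=2,m=3: acc = 12+6 = 18
j=2,m=4: acc = 18+8 = 26
j=2,m=5: acc = 26+10 = 36
j=3,m=3: acc = 36+9 = 45
j=3,m=4: acc = 45+12 = 57
j=3,m=5: acc = 57+15 = 72
j=4,m=3: acc = 72+12 = 84
j=4,m=4: acc = 84+16 = 100
j=4,m=5: acc = 100+20 = 120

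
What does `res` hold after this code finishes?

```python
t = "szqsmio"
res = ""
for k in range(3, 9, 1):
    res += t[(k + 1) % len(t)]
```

k=3: add t[4]='m' → 'm'
k=4: add t[5]='i' → 'mi'
k=5: add t[6]='o' → 'mio'
k=6: add t[0]='s' → 'mios'
k=7: add t[1]='z' → 'miosz'
k=8: add t[2]='q' → 'mioszq'

'mioszq'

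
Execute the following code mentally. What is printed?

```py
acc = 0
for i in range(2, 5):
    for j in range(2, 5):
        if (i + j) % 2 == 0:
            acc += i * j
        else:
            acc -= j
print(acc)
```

33

i=2,j=2: even sum, acc = 0+4 = 4
i=2,j=3: odd sum, acc = 4-3 = 1
i=2,j=4: even sum, acc = 1+8 = 9
i=3,j=2: odd sum, acc = 9-2 = 7
i=3,j=3: even sum, acc = 7+9 = 16
i=3,j=4: odd sum, acc = 16-4 = 12
i=4,j=2: even sum, acc = 12+8 = 20
i=4,j=3: odd sum, acc = 20-3 = 17
i=4,j=4: even sum, acc = 17+16 = 33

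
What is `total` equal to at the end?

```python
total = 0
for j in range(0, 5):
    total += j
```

j=0: total = 0+0 = 0
j=1: total = 0+1 = 1
j=2: total = 1+2 = 3
j=3: total = 3+3 = 6
j=4: total = 6+4 = 10

10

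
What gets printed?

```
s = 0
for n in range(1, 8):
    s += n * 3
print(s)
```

84

n=1: s = 0+1*3 = 3
n=2: s = 3+2*3 = 9
n=3: s = 9+3*3 = 18
n=4: s = 18+4*3 = 30
n=5: s = 30+5*3 = 45
n=6: s = 45+6*3 = 63
n=7: s = 63+7*3 = 84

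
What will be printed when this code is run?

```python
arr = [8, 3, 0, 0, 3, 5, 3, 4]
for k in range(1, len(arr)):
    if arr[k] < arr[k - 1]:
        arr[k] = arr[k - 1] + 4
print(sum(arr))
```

176

k=1: 3<8, arr[1] = 8+4 = 12 → [8, 12, 0, 0, 3, 5, 3, 4]
k=2: 0<12, arr[2] = 12+4 = 16 → [8, 12, 16, 0, 3, 5, 3, 4]
k=3: 0<16, arr[3] = 16+4 = 20 → [8, 12, 16, 20, 3, 5, 3, 4]
k=4: 3<20, arr[4] = 20+4 = 24 → [8, 12, 16, 20, 24, 5, 3, 4]
k=5: 5<24, arr[5] = 24+4 = 28 → [8, 12, 16, 20, 24, 28, 3, 4]
k=6: 3<28, arr[6] = 28+4 = 32 → [8, 12, 16, 20, 24, 28, 32, 4]
k=7: 4<32, arr[7] = 32+4 = 36 → [8, 12, 16, 20, 24, 28, 32, 36]
sum = 176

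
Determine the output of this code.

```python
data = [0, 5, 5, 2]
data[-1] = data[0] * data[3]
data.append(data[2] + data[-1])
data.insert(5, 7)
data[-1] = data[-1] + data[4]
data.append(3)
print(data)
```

data[-1] = data[0]*data[3] = 0*2 = 0 → [0, 5, 5, 0]
append data[2]+data[-1] = 5+0 = 5 → [0, 5, 5, 0, 5]
insert 7 at 5 → [0, 5, 5, 0, 5, 7]
data[-1] = data[-1]+data[4] = 7+5 = 12 → [0, 5, 5, 0, 5, 12]
append 3 → [0, 5, 5, 0, 5, 12, 3]

[0, 5, 5, 0, 5, 12, 3]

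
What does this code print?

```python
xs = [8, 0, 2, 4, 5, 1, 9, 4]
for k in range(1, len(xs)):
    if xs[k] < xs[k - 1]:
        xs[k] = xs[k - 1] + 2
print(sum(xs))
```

120

k=1: 0<8, xs[1] = 8+2 = 10 → [8, 10, 2, 4, 5, 1, 9, 4]
k=2: 2<10, xs[2] = 10+2 = 12 → [8, 10, 12, 4, 5, 1, 9, 4]
k=3: 4<12, xs[3] = 12+2 = 14 → [8, 10, 12, 14, 5, 1, 9, 4]
k=4: 5<14, xs[4] = 14+2 = 16 → [8, 10, 12, 14, 16, 1, 9, 4]
k=5: 1<16, xs[5] = 16+2 = 18 → [8, 10, 12, 14, 16, 18, 9, 4]
k=6: 9<18, xs[6] = 18+2 = 20 → [8, 10, 12, 14, 16, 18, 20, 4]
k=7: 4<20, xs[7] = 20+2 = 22 → [8, 10, 12, 14, 16, 18, 20, 22]
sum = 120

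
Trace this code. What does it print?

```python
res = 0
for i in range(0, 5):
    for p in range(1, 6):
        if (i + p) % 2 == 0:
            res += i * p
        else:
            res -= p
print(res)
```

i=0,p=1: odd sum, res = 0-1 = -1
i=0,p=2: even sum, res = (-1)+0 = -1
i=0,p=3: odd sum, res = (-1)-3 = -4
i=0,p=4: even sum, res = (-4)+0 = -4
i=0,p=5: odd sum, res = (-4)-5 = -9
i=1,p=1: even sum, res = (-9)+1 = -8
i=1,p=2: odd sum, res = (-8)-2 = -10
i=1,p=3: even sum, res = (-10)+3 = -7
i=1,p=4: odd sum, res = (-7)-4 = -11
i=1,p=5: even sum, res = (-11)+5 = -6
i=2,p=1: odd sum, res = (-6)-1 = -7
i=2,p=2: even sum, res = (-7)+4 = -3
i=2,p=3: odd sum, res = (-3)-3 = -6
i=2,p=4: even sum, res = (-6)+8 = 2
i=2,p=5: odd sum, res = 2-5 = -3
i=3,p=1: even sum, res = (-3)+3 = 0
i=3,p=2: odd sum, res = 0-2 = -2
i=3,p=3: even sum, res = (-2)+9 = 7
i=3,p=4: odd sum, res = 7-4 = 3
i=3,p=5: even sum, res = 3+15 = 18
i=4,p=1: odd sum, res = 18-1 = 17
i=4,p=2: even sum, res = 17+8 = 25
i=4,p=3: odd sum, res = 25-3 = 22
i=4,p=4: even sum, res = 22+16 = 38
i=4,p=5: odd sum, res = 38-5 = 33

33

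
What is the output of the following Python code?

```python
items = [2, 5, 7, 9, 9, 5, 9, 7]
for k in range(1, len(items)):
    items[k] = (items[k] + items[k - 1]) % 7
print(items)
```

k=1: items[1] = (5+2)%7 = 0 → [2, 0, 7, 9, 9, 5, 9, 7]
k=2: items[2] = (7+0)%7 = 0 → [2, 0, 0, 9, 9, 5, 9, 7]
k=3: items[3] = (9+0)%7 = 2 → [2, 0, 0, 2, 9, 5, 9, 7]
k=4: items[4] = (9+2)%7 = 4 → [2, 0, 0, 2, 4, 5, 9, 7]
k=5: items[5] = (5+4)%7 = 2 → [2, 0, 0, 2, 4, 2, 9, 7]
k=6: items[6] = (9+2)%7 = 4 → [2, 0, 0, 2, 4, 2, 4, 7]
k=7: items[7] = (7+4)%7 = 4 → [2, 0, 0, 2, 4, 2, 4, 4]

[2, 0, 0, 2, 4, 2, 4, 4]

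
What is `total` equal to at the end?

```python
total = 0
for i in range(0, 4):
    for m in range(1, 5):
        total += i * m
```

60

i=0,m=1: total = 0+0 = 0
i=0,m=2: total = 0+0 = 0
i=0,m=3: total = 0+0 = 0
i=0,m=4: total = 0+0 = 0
i=1,m=1: total = 0+1 = 1
i=1,m=2: total = 1+2 = 3
i=1,m=3: total = 3+3 = 6
i=1,m=4: total = 6+4 = 10
i=2,m=1: total = 10+2 = 12
i=2,m=2: total = 12+4 = 16
i=2,m=3: total = 16+6 = 22
i=2,m=4: total = 22+8 = 30
i=3,m=1: total = 30+3 = 33
i=3,m=2: total = 33+6 = 39
i=3,m=3: total = 39+9 = 48
i=3,m=4: total = 48+12 = 60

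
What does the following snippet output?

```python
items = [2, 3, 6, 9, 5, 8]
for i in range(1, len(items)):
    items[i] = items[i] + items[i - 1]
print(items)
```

[2, 5, 11, 20, 25, 33]

i=1: items[1] = 3+2 = 5 → [2, 5, 6, 9, 5, 8]
i=2: items[2] = 6+5 = 11 → [2, 5, 11, 9, 5, 8]
i=3: items[3] = 9+11 = 20 → [2, 5, 11, 20, 5, 8]
i=4: items[4] = 5+20 = 25 → [2, 5, 11, 20, 25, 8]
i=5: items[5] = 8+25 = 33 → [2, 5, 11, 20, 25, 33]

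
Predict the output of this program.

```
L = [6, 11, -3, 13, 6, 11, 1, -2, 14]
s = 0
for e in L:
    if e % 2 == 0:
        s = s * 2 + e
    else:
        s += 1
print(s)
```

114

e=6: even, s = 0*2+6 = 6
e=11: not even, s = 6+1 = 7
e=-3: not even, s = 7+1 = 8
e=13: not even, s = 8+1 = 9
e=6: even, s = 9*2+6 = 24
e=11: not even, s = 24+1 = 25
e=1: not even, s = 25+1 = 26
e=-2: even, s = 26*2+(-2) = 50
e=14: even, s = 50*2+14 = 114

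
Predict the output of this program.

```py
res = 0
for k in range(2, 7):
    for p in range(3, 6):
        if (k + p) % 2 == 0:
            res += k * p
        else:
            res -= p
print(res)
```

k=2,p=3: odd sum, res = 0-3 = -3
k=2,p=4: even sum, res = (-3)+8 = 5
k=2,p=5: odd sum, res = 5-5 = 0
k=3,p=3: even sum, res = 0+9 = 9
k=3,p=4: odd sum, res = 9-4 = 5
k=3,p=5: even sum, res = 5+15 = 20
k=4,p=3: odd sum, res = 20-3 = 17
k=4,p=4: even sum, res = 17+16 = 33
k=4,p=5: odd sum, res = 33-5 = 28
k=5,p=3: even sum, res = 28+15 = 43
k=5,p=4: odd sum, res = 43-4 = 39
k=5,p=5: even sum, res = 39+25 = 64
k=6,p=3: odd sum, res = 64-3 = 61
k=6,p=4: even sum, res = 61+24 = 85
k=6,p=5: odd sum, res = 85-5 = 80

80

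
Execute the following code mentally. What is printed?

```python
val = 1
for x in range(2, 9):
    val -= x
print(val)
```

-34

x=2: val = 1-2 = -1
x=3: val = (-1)-3 = -4
x=4: val = (-4)-4 = -8
x=5: val = (-8)-5 = -13
x=6: val = (-13)-6 = -19
x=7: val = (-19)-7 = -26
x=8: val = (-26)-8 = -34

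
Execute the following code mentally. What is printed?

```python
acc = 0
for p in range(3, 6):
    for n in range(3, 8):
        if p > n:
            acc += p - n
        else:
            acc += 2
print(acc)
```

28

p=3,n=3: not 3>3, acc = 0+2 = 2
p=3,n=4: not 3>4, acc = 2+2 = 4
p=3,n=5: not 3>5, acc = 4+2 = 6
p=3,n=6: not 3>6, acc = 6+2 = 8
p=3,n=7: not 3>7, acc = 8+2 = 10
p=4,n=3: 4>3, acc = 10+1 = 11
p=4,n=4: not 4>4, acc = 11+2 = 13
p=4,n=5: not 4>5, acc = 13+2 = 15
p=4,n=6: not 4>6, acc = 15+2 = 17
p=4,n=7: not 4>7, acc = 17+2 = 19
p=5,n=3: 5>3, acc = 19+2 = 21
p=5,n=4: 5>4, acc = 21+1 = 22
p=5,n=5: not 5>5, acc = 22+2 = 24
p=5,n=6: not 5>6, acc = 24+2 = 26
p=5,n=7: not 5>7, acc = 26+2 = 28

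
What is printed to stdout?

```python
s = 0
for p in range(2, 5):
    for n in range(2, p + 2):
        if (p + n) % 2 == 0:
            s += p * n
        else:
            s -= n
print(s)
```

20

p=2,n=2: even sum, s = 0+4 = 4
p=2,n=3: odd sum, s = 4-3 = 1
p=3,n=2: odd sum, s = 1-2 = -1
p=3,n=3: even sum, s = (-1)+9 = 8
p=3,n=4: odd sum, s = 8-4 = 4
p=4,n=2: even sum, s = 4+8 = 12
p=4,n=3: odd sum, s = 12-3 = 9
p=4,n=4: even sum, s = 9+16 = 25
p=4,n=5: odd sum, s = 25-5 = 20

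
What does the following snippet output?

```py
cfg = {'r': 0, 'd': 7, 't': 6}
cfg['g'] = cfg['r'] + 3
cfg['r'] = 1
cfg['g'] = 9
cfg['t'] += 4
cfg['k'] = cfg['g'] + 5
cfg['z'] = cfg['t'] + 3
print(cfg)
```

{'r': 1, 'd': 7, 't': 10, 'g': 9, 'k': 14, 'z': 13}

cfg['g'] = cfg['r']+3 = 3 → {'r': 0, 'd': 7, 't': 6, 'g': 3}
cfg['r'] = 1 → {'r': 1, 'd': 7, 't': 6, 'g': 3}
cfg['g'] = 9 → {'r': 1, 'd': 7, 't': 6, 'g': 9}
cfg['t'] = 6+4 = 10 → {'r': 1, 'd': 7, 't': 10, 'g': 9}
cfg['k'] = cfg['g']+5 = 14 → {'r': 1, 'd': 7, 't': 10, 'g': 9, 'k': 14}
cfg['z'] = cfg['t']+3 = 13 → {'r': 1, 'd': 7, 't': 10, 'g': 9, 'k': 14, 'z': 13}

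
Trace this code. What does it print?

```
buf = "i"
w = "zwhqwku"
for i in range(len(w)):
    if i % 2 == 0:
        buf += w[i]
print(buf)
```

i=0: add 'z' → 'iz'
i=1: skip
i=2: add 'h' → 'izh'
i=3: skip
i=4: add 'w' → 'izhw'
i=5: skip
i=6: add 'u' → 'izhwu'

izhwu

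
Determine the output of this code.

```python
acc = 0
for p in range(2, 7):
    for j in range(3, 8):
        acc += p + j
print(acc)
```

p=2,j=3: acc = 0+5 = 5
p=2,j=4: acc = 5+6 = 11
p=2,j=5: acc = 11+7 = 18
p=2,j=6: acc = 18+8 = 26
p=2,j=7: acc = 26+9 = 35
p=3,j=3: acc = 35+6 = 41
p=3,j=4: acc = 41+7 = 48
p=3,j=5: acc = 48+8 = 56
p=3,j=6: acc = 56+9 = 65
p=3,j=7: acc = 65+10 = 75
p=4,j=3: acc = 75+7 = 82
p=4,j=4: acc = 82+8 = 90
p=4,j=5: acc = 90+9 = 99
p=4,j=6: acc = 99+10 = 109
p=4,j=7: acc = 109+11 = 120
p=5,j=3: acc = 120+8 = 128
p=5,j=4: acc = 128+9 = 137
p=5,j=5: acc = 137+10 = 147
p=5,j=6: acc = 147+11 = 158
p=5,j=7: acc = 158+12 = 170
p=6,j=3: acc = 170+9 = 179
p=6,j=4: acc = 179+10 = 189
p=6,j=5: acc = 189+11 = 200
p=6,j=6: acc = 200+12 = 212
p=6,j=7: acc = 212+13 = 225

225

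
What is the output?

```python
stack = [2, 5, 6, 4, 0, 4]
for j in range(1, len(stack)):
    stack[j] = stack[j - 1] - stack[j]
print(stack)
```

[2, -3, -9, -13, -13, -17]

j=1: stack[1] = 2-5 = -3 → [2, -3, 6, 4, 0, 4]
j=2: stack[2] = (-3)-6 = -9 → [2, -3, -9, 4, 0, 4]
j=3: stack[3] = (-9)-4 = -13 → [2, -3, -9, -13, 0, 4]
j=4: stack[4] = (-13)-0 = -13 → [2, -3, -9, -13, -13, 4]
j=5: stack[5] = (-13)-4 = -17 → [2, -3, -9, -13, -13, -17]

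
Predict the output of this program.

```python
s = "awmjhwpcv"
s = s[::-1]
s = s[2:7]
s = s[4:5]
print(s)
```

reverse → 'vcpwhjmwa'
slice [2:7] → 'pwhjm'
slice [4:5] → 'm'

m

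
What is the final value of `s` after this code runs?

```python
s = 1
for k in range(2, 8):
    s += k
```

k=2: s = 1+2 = 3
k=3: s = 3+3 = 6
k=4: s = 6+4 = 10
k=5: s = 10+5 = 15
k=6: s = 15+6 = 21
k=7: s = 21+7 = 28

28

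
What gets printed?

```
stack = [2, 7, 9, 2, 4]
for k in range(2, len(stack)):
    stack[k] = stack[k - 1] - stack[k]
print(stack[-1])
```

k=2: stack[2] = 7-9 = -2 → [2, 7, -2, 2, 4]
k=3: stack[3] = (-2)-2 = -4 → [2, 7, -2, -4, 4]
k=4: stack[4] = (-4)-4 = -8 → [2, 7, -2, -4, -8]

-8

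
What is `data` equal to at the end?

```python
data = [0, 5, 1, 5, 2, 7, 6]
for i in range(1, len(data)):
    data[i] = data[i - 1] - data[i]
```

i=1: data[1] = 0-5 = -5 → [0, -5, 1, 5, 2, 7, 6]
i=2: data[2] = (-5)-1 = -6 → [0, -5, -6, 5, 2, 7, 6]
i=3: data[3] = (-6)-5 = -11 → [0, -5, -6, -11, 2, 7, 6]
i=4: data[4] = (-11)-2 = -13 → [0, -5, -6, -11, -13, 7, 6]
i=5: data[5] = (-13)-7 = -20 → [0, -5, -6, -11, -13, -20, 6]
i=6: data[6] = (-20)-6 = -26 → [0, -5, -6, -11, -13, -20, -26]

[0, -5, -6, -11, -13, -20, -26]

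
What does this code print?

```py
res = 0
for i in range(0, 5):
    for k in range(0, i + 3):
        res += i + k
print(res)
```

i=0,k=0: res = 0+0 = 0
i=0,k=1: res = 0+1 = 1
i=0,k=2: res = 1+2 = 3
i=1,k=0: res = 3+1 = 4
i=1,k=1: res = 4+2 = 6
i=1,k=2: res = 6+3 = 9
i=1,k=3: res = 9+4 = 13
i=2,k=0: res = 13+2 = 15
i=2,k=1: res = 15+3 = 18
i=2,k=2: res = 18+4 = 22
i=2,k=3: res = 22+5 = 27
i=2,k=4: res = 27+6 = 33
i=3,k=0: res = 33+3 = 36
i=3,k=1: res = 36+4 = 40
i=3,k=2: res = 40+5 = 45
i=3,k=3: res = 45+6 = 51
i=3,k=4: res = 51+7 = 58
i=3,k=5: res = 58+8 = 66
i=4,k=0: res = 66+4 = 70
i=4,k=1: res = 70+5 = 75
i=4,k=2: res = 75+6 = 81
i=4,k=3: res = 81+7 = 88
i=4,k=4: res = 88+8 = 96
i=4,k=5: res = 96+9 = 105
i=4,k=6: res = 105+10 = 115

115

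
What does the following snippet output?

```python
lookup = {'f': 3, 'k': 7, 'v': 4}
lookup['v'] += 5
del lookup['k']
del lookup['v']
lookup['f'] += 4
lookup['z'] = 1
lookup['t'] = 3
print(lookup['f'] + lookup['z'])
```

lookup['v'] = 4+5 = 9 → {'f': 3, 'k': 7, 'v': 9}
del 'k' → {'f': 3, 'v': 9}
del 'v' → {'f': 3}
lookup['f'] = 3+4 = 7 → {'f': 7}
lookup['z'] = 1 → {'f': 7, 'z': 1}
lookup['t'] = 3 → {'f': 7, 'z': 1, 't': 3}
lookup['f']+lookup['z'] = 7+1 = 8

8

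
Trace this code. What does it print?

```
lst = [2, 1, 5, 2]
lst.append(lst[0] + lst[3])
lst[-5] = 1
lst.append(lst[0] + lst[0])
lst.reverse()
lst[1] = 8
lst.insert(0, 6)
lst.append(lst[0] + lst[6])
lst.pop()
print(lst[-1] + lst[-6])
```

3

append lst[0]+lst[3] = 2+2 = 4 → [2, 1, 5, 2, 4]
lst[-5] = 1 → [1, 1, 5, 2, 4]
append lst[0]+lst[0] = 1+1 = 2 → [1, 1, 5, 2, 4, 2]
reverse → [2, 4, 2, 5, 1, 1]
lst[1] = 8 → [2, 8, 2, 5, 1, 1]
insert 6 at 0 → [6, 2, 8, 2, 5, 1, 1]
append lst[0]+lst[6] = 6+1 = 7 → [6, 2, 8, 2, 5, 1, 1, 7]
pop() removes 7 → [6, 2, 8, 2, 5, 1, 1]
lst[-1]+lst[-6] = 1+2 = 3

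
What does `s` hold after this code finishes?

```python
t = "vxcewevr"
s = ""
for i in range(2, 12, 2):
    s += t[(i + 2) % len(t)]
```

'wvvcw'

i=2: add t[4]='w' → 'w'
i=4: add t[6]='v' → 'wv'
i=6: add t[0]='v' → 'wvv'
i=8: add t[2]='c' → 'wvvc'
i=10: add t[4]='w' → 'wvvcw'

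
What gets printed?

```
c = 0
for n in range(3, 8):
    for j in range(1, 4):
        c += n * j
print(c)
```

150

n=3,j=1: c = 0+3 = 3
n=3,j=2: c = 3+6 = 9
n=3,j=3: c = 9+9 = 18
n=4,j=1: c = 18+4 = 22
n=4,j=2: c = 22+8 = 30
n=4,j=3: c = 30+12 = 42
n=5,j=1: c = 42+5 = 47
n=5,j=2: c = 47+10 = 57
n=5,j=3: c = 57+15 = 72
n=6,j=1: c = 72+6 = 78
n=6,j=2: c = 78+12 = 90
n=6,j=3: c = 90+18 = 108
n=7,j=1: c = 108+7 = 115
n=7,j=2: c = 115+14 = 129
n=7,j=3: c = 129+21 = 150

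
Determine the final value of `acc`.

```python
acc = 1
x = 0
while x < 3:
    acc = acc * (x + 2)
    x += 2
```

8

x=0: acc = 1*2 = 2
x=2: acc = 2*4 = 8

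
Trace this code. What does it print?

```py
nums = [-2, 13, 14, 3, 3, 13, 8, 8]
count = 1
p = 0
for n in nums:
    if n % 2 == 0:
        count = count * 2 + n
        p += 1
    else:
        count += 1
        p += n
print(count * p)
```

3600

n=-2: even, count = 1*2+(-2) = 0; p=1
n=13: not even, count = 0+1 = 1; p=14
n=14: even, count = 1*2+14 = 16; p=15
n=3: not even, count = 16+1 = 17; p=18
n=3: not even, count = 17+1 = 18; p=21
n=13: not even, count = 18+1 = 19; p=34
n=8: even, count = 19*2+8 = 46; p=35
n=8: even, count = 46*2+8 = 100; p=36
count*p = 100*36 = 3600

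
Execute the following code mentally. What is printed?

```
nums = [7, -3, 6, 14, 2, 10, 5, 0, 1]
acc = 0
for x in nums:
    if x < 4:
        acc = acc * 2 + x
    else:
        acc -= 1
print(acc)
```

-55

x=7: not <4, acc = 0-1 = -1
x=-3: <4, acc = (-1)*2+(-3) = -5
x=6: not <4, acc = (-5)-1 = -6
x=14: not <4, acc = (-6)-1 = -7
x=2: <4, acc = (-7)*2+2 = -12
x=10: not <4, acc = (-12)-1 = -13
x=5: not <4, acc = (-13)-1 = -14
x=0: <4, acc = (-14)*2+0 = -28
x=1: <4, acc = (-28)*2+1 = -55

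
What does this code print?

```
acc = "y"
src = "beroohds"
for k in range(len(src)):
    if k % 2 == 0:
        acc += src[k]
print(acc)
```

k=0: add 'b' → 'yb'
k=1: skip
k=2: add 'r' → 'ybr'
k=3: skip
k=4: add 'o' → 'ybro'
k=5: skip
k=6: add 'd' → 'ybrod'
k=7: skip

ybrod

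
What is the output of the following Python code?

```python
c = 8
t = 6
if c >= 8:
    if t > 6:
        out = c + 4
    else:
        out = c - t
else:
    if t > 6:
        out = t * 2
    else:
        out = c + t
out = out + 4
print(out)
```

c=8, t=6
c >= 8 is True; t > 6 is False
→ out = c - t = 2
out = 2+4 = 6

6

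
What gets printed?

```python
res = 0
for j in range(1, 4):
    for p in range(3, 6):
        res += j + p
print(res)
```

j=1,p=3: res = 0+4 = 4
j=1,p=4: res = 4+5 = 9
j=1,p=5: res = 9+6 = 15
j=2,p=3: res = 15+5 = 20
j=2,p=4: res = 20+6 = 26
j=2,p=5: res = 26+7 = 33
j=3,p=3: res = 33+6 = 39
j=3,p=4: res = 39+7 = 46
j=3,p=5: res = 46+8 = 54

54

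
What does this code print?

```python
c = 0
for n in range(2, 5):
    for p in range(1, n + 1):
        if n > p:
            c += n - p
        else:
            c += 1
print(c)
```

13

n=2,p=1: 2>1, c = 0+1 = 1
n=2,p=2: not 2>2, c = 1+1 = 2
n=3,p=1: 3>1, c = 2+2 = 4
n=3,p=2: 3>2, c = 4+1 = 5
n=3,p=3: not 3>3, c = 5+1 = 6
n=4,p=1: 4>1, c = 6+3 = 9
n=4,p=2: 4>2, c = 9+2 = 11
n=4,p=3: 4>3, c = 11+1 = 12
n=4,p=4: not 4>4, c = 12+1 = 13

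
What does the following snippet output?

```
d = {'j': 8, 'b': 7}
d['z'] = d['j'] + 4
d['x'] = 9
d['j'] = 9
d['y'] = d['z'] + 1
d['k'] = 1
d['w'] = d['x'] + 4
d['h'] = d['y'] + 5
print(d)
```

d['z'] = d['j']+4 = 12 → {'j': 8, 'b': 7, 'z': 12}
d['x'] = 9 → {'j': 8, 'b': 7, 'z': 12, 'x': 9}
d['j'] = 9 → {'j': 9, 'b': 7, 'z': 12, 'x': 9}
d['y'] = d['z']+1 = 13 → {'j': 9, 'b': 7, 'z': 12, 'x': 9, 'y': 13}
d['k'] = 1 → {'j': 9, 'b': 7, 'z': 12, 'x': 9, 'y': 13, 'k': 1}
d['w'] = d['x']+4 = 13 → {'j': 9, 'b': 7, 'z': 12, 'x': 9, 'y': 13, 'k': 1, 'w': 13}
d['h'] = d['y']+5 = 18 → {'j': 9, 'b': 7, 'z': 12, 'x': 9, 'y': 13, 'k': 1, 'w': 13, 'h': 18}

{'j': 9, 'b': 7, 'z': 12, 'x': 9, 'y': 13, 'k': 1, 'w': 13, 'h': 18}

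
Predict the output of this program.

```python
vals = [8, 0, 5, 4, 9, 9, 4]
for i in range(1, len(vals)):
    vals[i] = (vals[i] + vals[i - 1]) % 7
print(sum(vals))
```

27

i=1: vals[1] = (0+8)%7 = 1 → [8, 1, 5, 4, 9, 9, 4]
i=2: vals[2] = (5+1)%7 = 6 → [8, 1, 6, 4, 9, 9, 4]
i=3: vals[3] = (4+6)%7 = 3 → [8, 1, 6, 3, 9, 9, 4]
i=4: vals[4] = (9+3)%7 = 5 → [8, 1, 6, 3, 5, 9, 4]
i=5: vals[5] = (9+5)%7 = 0 → [8, 1, 6, 3, 5, 0, 4]
i=6: vals[6] = (4+0)%7 = 4 → [8, 1, 6, 3, 5, 0, 4]
sum = 27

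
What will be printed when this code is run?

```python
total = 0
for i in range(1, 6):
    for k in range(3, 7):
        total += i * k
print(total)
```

270

i=1,k=3: total = 0+3 = 3
i=1,k=4: total = 3+4 = 7
i=1,k=5: total = 7+5 = 12
i=1,k=6: total = 12+6 = 18
i=2,k=3: total = 18+6 = 24
i=2,k=4: total = 24+8 = 32
i=2,k=5: total = 32+10 = 42
i=2,k=6: total = 42+12 = 54
i=3,k=3: total = 54+9 = 63
i=3,k=4: total = 63+12 = 75
i=3,k=5: total = 75+15 = 90
i=3,k=6: total = 90+18 = 108
i=4,k=3: total = 108+12 = 120
i=4,k=4: total = 120+16 = 136
i=4,k=5: total = 136+20 = 156
i=4,k=6: total = 156+24 = 180
i=5,k=3: total = 180+15 = 195
i=5,k=4: total = 195+20 = 215
i=5,k=5: total = 215+25 = 240
i=5,k=6: total = 240+30 = 270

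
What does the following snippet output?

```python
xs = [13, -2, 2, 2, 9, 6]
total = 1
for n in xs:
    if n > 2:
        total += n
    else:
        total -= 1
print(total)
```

26

n=13: >2, total = 1+13 = 14
n=-2: not >2, total = 14-1 = 13
n=2: not >2, total = 13-1 = 12
n=2: not >2, total = 12-1 = 11
n=9: >2, total = 11+9 = 20
n=6: >2, total = 20+6 = 26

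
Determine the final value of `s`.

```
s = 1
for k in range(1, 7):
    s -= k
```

-20

k=1: s = 1-1 = 0
k=2: s = 0-2 = -2
k=3: s = (-2)-3 = -5
k=4: s = (-5)-4 = -9
k=5: s = (-9)-5 = -14
k=6: s = (-14)-6 = -20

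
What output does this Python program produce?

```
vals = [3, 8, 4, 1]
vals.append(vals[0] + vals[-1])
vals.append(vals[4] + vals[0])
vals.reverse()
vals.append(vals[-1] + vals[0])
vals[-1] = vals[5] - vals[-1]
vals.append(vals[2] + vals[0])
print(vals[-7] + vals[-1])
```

append vals[0]+vals[-1] = 3+1 = 4 → [3, 8, 4, 1, 4]
append vals[4]+vals[0] = 4+3 = 7 → [3, 8, 4, 1, 4, 7]
reverse → [7, 4, 1, 4, 8, 3]
append vals[-1]+vals[0] = 3+7 = 10 → [7, 4, 1, 4, 8, 3, 10]
vals[-1] = vals[5]-vals[-1] = 3-10 = -7 → [7, 4, 1, 4, 8, 3, -7]
append vals[2]+vals[0] = 1+7 = 8 → [7, 4, 1, 4, 8, 3, -7, 8]
vals[-7]+vals[-1] = 4+8 = 12

12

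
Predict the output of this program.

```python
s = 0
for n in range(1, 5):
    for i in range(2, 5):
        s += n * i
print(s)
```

90

n=1,i=2: s = 0+2 = 2
n=1,i=3: s = 2+3 = 5
n=1,i=4: s = 5+4 = 9
n=2,i=2: s = 9+4 = 13
n=2,i=3: s = 13+6 = 19
n=2,i=4: s = 19+8 = 27
n=3,i=2: s = 27+6 = 33
n=3,i=3: s = 33+9 = 42
n=3,i=4: s = 42+12 = 54
n=4,i=2: s = 54+8 = 62
n=4,i=3: s = 62+12 = 74
n=4,i=4: s = 74+16 = 90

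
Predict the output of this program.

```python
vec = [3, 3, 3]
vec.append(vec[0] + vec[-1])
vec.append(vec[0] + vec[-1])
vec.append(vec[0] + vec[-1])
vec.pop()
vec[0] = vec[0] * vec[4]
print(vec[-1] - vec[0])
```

-18

append vec[0]+vec[-1] = 3+3 = 6 → [3, 3, 3, 6]
append vec[0]+vec[-1] = 3+6 = 9 → [3, 3, 3, 6, 9]
append vec[0]+vec[-1] = 3+9 = 12 → [3, 3, 3, 6, 9, 12]
pop() removes 12 → [3, 3, 3, 6, 9]
vec[0] = vec[0]*vec[4] = 3*9 = 27 → [27, 3, 3, 6, 9]
vec[-1]-vec[0] = 9-27 = -18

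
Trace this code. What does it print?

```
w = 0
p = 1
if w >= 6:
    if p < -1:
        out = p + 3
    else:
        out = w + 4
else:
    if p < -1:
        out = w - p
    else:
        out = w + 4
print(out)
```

4

w=0, p=1
w >= 6 is False; p < -1 is False
→ out = w + 4 = 4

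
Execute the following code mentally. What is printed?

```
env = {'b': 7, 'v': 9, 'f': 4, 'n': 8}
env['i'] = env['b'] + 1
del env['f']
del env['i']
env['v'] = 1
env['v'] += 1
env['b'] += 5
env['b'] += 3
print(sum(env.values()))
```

env['i'] = env['b']+1 = 8 → {'b': 7, 'v': 9, 'f': 4, 'n': 8, 'i': 8}
del 'f' → {'b': 7, 'v': 9, 'n': 8, 'i': 8}
del 'i' → {'b': 7, 'v': 9, 'n': 8}
env['v'] = 1 → {'b': 7, 'v': 1, 'n': 8}
env['v'] = 1+1 = 2 → {'b': 7, 'v': 2, 'n': 8}
env['b'] = 7+5 = 12 → {'b': 12, 'v': 2, 'n': 8}
env['b'] = 12+3 = 15 → {'b': 15, 'v': 2, 'n': 8}
sum of values = 25

25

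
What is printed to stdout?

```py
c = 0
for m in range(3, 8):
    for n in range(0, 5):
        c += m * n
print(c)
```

m=3,n=0: c = 0+0 = 0
m=3,n=1: c = 0+3 = 3
m=3,n=2: c = 3+6 = 9
m=3,n=3: c = 9+9 = 18
m=3,n=4: c = 18+12 = 30
m=4,n=0: c = 30+0 = 30
m=4,n=1: c = 30+4 = 34
m=4,n=2: c = 34+8 = 42
m=4,n=3: c = 42+12 = 54
m=4,n=4: c = 54+16 = 70
m=5,n=0: c = 70+0 = 70
m=5,n=1: c = 70+5 = 75
m=5,n=2: c = 75+10 = 85
m=5,n=3: c = 85+15 = 100
m=5,n=4: c = 100+20 = 120
m=6,n=0: c = 120+0 = 120
m=6,n=1: c = 120+6 = 126
m=6,n=2: c = 126+12 = 138
m=6,n=3: c = 138+18 = 156
m=6,n=4: c = 156+24 = 180
m=7,n=0: c = 180+0 = 180
m=7,n=1: c = 180+7 = 187
m=7,n=2: c = 187+14 = 201
m=7,n=3: c = 201+21 = 222
m=7,n=4: c = 222+28 = 250

250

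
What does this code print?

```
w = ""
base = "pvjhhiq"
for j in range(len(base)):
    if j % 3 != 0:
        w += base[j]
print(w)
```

j=0: skip
j=1: add 'v' → 'v'
j=2: add 'j' → 'vj'
j=3: skip
j=4: add 'h' → 'vjh'
j=5: add 'i' → 'vjhi'
j=6: skip

vjhi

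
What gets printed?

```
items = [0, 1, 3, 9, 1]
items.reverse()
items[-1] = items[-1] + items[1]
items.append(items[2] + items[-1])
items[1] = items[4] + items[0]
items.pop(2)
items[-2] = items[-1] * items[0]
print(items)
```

reverse → [1, 9, 3, 1, 0]
items[-1] = items[-1]+items[1] = 0+9 = 9 → [1, 9, 3, 1, 9]
append items[2]+items[-1] = 3+9 = 12 → [1, 9, 3, 1, 9, 12]
items[1] = items[4]+items[0] = 9+1 = 10 → [1, 10, 3, 1, 9, 12]
pop(2) removes 3 → [1, 10, 1, 9, 12]
items[-2] = items[-1]*items[0] = 12*1 = 12 → [1, 10, 1, 12, 12]

[1, 10, 1, 12, 12]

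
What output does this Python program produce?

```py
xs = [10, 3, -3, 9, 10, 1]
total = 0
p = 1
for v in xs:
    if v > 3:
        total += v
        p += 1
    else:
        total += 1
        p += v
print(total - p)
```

v=10: >3, total = 0+10 = 10; p=2
v=3: not >3, total = 10+1 = 11; p=5
v=-3: not >3, total = 11+1 = 12; p=2
v=9: >3, total = 12+9 = 21; p=3
v=10: >3, total = 21+10 = 31; p=4
v=1: not >3, total = 31+1 = 32; p=5
total-p = 32-5 = 27

27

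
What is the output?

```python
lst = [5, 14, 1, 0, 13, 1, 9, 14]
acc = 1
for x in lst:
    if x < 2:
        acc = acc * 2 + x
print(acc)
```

13

x=5: not <2
x=14: not <2
x=1: <2, acc = 1*2+1 = 3
x=0: <2, acc = 3*2+0 = 6
x=13: not <2
x=1: <2, acc = 6*2+1 = 13
x=9: not <2
x=14: not <2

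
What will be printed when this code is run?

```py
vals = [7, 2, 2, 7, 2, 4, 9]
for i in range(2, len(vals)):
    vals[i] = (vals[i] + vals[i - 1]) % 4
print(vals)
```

[7, 2, 0, 3, 1, 1, 2]

i=2: vals[2] = (2+2)%4 = 0 → [7, 2, 0, 7, 2, 4, 9]
i=3: vals[3] = (7+0)%4 = 3 → [7, 2, 0, 3, 2, 4, 9]
i=4: vals[4] = (2+3)%4 = 1 → [7, 2, 0, 3, 1, 4, 9]
i=5: vals[5] = (4+1)%4 = 1 → [7, 2, 0, 3, 1, 1, 9]
i=6: vals[6] = (9+1)%4 = 2 → [7, 2, 0, 3, 1, 1, 2]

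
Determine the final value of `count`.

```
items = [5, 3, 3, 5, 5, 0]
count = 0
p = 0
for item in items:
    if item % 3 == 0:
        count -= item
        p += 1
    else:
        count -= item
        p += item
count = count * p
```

-378

item=5: not %3==0, count = 0-5 = -5; p=5
item=3: %3==0, count = (-5)-3 = -8; p=6
item=3: %3==0, count = (-8)-3 = -11; p=7
item=5: not %3==0, count = (-11)-5 = -16; p=12
item=5: not %3==0, count = (-16)-5 = -21; p=17
item=0: %3==0, count = (-21)-0 = -21; p=18
count*p = (-21)*18 = -378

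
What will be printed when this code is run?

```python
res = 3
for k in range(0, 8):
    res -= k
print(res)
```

-25

k=0: res = 3-0 = 3
k=1: res = 3-1 = 2
k=2: res = 2-2 = 0
k=3: res = 0-3 = -3
k=4: res = (-3)-4 = -7
k=5: res = (-7)-5 = -12
k=6: res = (-12)-6 = -18
k=7: res = (-18)-7 = -25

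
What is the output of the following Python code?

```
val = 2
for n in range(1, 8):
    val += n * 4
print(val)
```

114

n=1: val = 2+1*4 = 6
n=2: val = 6+2*4 = 14
n=3: val = 14+3*4 = 26
n=4: val = 26+4*4 = 42
n=5: val = 42+5*4 = 62
n=6: val = 62+6*4 = 86
n=7: val = 86+7*4 = 114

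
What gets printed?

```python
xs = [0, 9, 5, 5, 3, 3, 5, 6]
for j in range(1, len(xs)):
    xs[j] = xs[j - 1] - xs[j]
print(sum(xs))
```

-155

j=1: xs[1] = 0-9 = -9 → [0, -9, 5, 5, 3, 3, 5, 6]
j=2: xs[2] = (-9)-5 = -14 → [0, -9, -14, 5, 3, 3, 5, 6]
j=3: xs[3] = (-14)-5 = -19 → [0, -9, -14, -19, 3, 3, 5, 6]
j=4: xs[4] = (-19)-3 = -22 → [0, -9, -14, -19, -22, 3, 5, 6]
j=5: xs[5] = (-22)-3 = -25 → [0, -9, -14, -19, -22, -25, 5, 6]
j=6: xs[6] = (-25)-5 = -30 → [0, -9, -14, -19, -22, -25, -30, 6]
j=7: xs[7] = (-30)-6 = -36 → [0, -9, -14, -19, -22, -25, -30, -36]
sum = -155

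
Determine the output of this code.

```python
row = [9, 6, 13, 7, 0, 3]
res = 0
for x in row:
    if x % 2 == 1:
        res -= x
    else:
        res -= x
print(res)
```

-38

x=9: odd, res = 0-9 = -9
x=6: not odd, res = (-9)-6 = -15
x=13: odd, res = (-15)-13 = -28
x=7: odd, res = (-28)-7 = -35
x=0: not odd, res = (-35)-0 = -35
x=3: odd, res = (-35)-3 = -38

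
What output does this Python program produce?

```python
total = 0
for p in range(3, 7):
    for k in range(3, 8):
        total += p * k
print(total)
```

p=3,k=3: total = 0+9 = 9
p=3,k=4: total = 9+12 = 21
p=3,k=5: total = 21+15 = 36
p=3,k=6: total = 36+18 = 54
p=3,k=7: total = 54+21 = 75
p=4,k=3: total = 75+12 = 87
p=4,k=4: total = 87+16 = 103
p=4,k=5: total = 103+20 = 123
p=4,k=6: total = 123+24 = 147
p=4,k=7: total = 147+28 = 175
p=5,k=3: total = 175+15 = 190
p=5,k=4: total = 190+20 = 210
p=5,k=5: total = 210+25 = 235
p=5,k=6: total = 235+30 = 265
p=5,k=7: total = 265+35 = 300
p=6,k=3: total = 300+18 = 318
p=6,k=4: total = 318+24 = 342
p=6,k=5: total = 342+30 = 372
p=6,k=6: total = 372+36 = 408
p=6,k=7: total = 408+42 = 450

450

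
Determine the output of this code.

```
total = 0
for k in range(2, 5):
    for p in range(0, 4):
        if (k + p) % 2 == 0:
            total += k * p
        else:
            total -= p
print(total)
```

k=2,p=0: even sum, total = 0+0 = 0
k=2,p=1: odd sum, total = 0-1 = -1
k=2,p=2: even sum, total = (-1)+4 = 3
k=2,p=3: odd sum, total = 3-3 = 0
k=3,p=0: odd sum, total = 0-0 = 0
k=3,p=1: even sum, total = 0+3 = 3
k=3,p=2: odd sum, total = 3-2 = 1
k=3,p=3: even sum, total = 1+9 = 10
k=4,p=0: even sum, total = 10+0 = 10
k=4,p=1: odd sum, total = 10-1 = 9
k=4,p=2: even sum, total = 9+8 = 17
k=4,p=3: odd sum, total = 17-3 = 14

14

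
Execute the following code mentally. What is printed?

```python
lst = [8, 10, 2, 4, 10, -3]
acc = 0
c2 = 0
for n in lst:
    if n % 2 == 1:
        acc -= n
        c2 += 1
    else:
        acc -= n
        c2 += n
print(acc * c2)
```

-1085

n=8: not odd, acc = 0-8 = -8; c2=8
n=10: not odd, acc = (-8)-10 = -18; c2=18
n=2: not odd, acc = (-18)-2 = -20; c2=20
n=4: not odd, acc = (-20)-4 = -24; c2=24
n=10: not odd, acc = (-24)-10 = -34; c2=34
n=-3: odd, acc = (-34)-(-3) = -31; c2=35
acc*c2 = (-31)*35 = -1085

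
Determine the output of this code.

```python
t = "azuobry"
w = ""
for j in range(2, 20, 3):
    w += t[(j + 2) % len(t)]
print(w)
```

j=2: add t[4]='b' → 'b'
j=5: add t[0]='a' → 'ba'
j=8: add t[3]='o' → 'bao'
j=11: add t[6]='y' → 'baoy'
j=14: add t[2]='u' → 'baoyu'
j=17: add t[5]='r' → 'baoyur'

baoyur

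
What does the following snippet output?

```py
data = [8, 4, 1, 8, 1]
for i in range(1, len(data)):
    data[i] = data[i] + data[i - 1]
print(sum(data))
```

76

i=1: data[1] = 4+8 = 12 → [8, 12, 1, 8, 1]
i=2: data[2] = 1+12 = 13 → [8, 12, 13, 8, 1]
i=3: data[3] = 8+13 = 21 → [8, 12, 13, 21, 1]
i=4: data[4] = 1+21 = 22 → [8, 12, 13, 21, 22]
sum = 76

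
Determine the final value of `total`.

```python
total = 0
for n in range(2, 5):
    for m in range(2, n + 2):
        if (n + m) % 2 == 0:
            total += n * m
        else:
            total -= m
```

20

n=2,m=2: even sum, total = 0+4 = 4
n=2,m=3: odd sum, total = 4-3 = 1
n=3,m=2: odd sum, total = 1-2 = -1
n=3,m=3: even sum, total = (-1)+9 = 8
n=3,m=4: odd sum, total = 8-4 = 4
n=4,m=2: even sum, total = 4+8 = 12
n=4,m=3: odd sum, total = 12-3 = 9
n=4,m=4: even sum, total = 9+16 = 25
n=4,m=5: odd sum, total = 25-5 = 20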